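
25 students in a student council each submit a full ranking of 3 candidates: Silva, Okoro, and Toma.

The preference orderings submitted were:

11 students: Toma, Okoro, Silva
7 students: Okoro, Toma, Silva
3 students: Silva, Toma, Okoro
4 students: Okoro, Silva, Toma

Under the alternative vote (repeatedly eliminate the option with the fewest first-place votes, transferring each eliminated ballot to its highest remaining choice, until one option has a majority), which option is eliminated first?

Silva

Round 1: Okoro 11, Toma 11, Silva 3. Silva has the fewest and is eliminated.
Round 2: Toma 14, Okoro 11. Toma has a majority.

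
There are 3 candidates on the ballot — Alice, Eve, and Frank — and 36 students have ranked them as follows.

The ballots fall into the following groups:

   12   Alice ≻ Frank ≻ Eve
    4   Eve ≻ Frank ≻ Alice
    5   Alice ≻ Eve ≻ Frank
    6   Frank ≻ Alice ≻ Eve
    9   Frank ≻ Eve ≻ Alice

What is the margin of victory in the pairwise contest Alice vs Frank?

Ballots ranking Alice above Frank: 12+5 = 17.
Ballots ranking Frank above Alice: 4+6+9 = 19.
Frank wins 19–17, a margin of 2.

2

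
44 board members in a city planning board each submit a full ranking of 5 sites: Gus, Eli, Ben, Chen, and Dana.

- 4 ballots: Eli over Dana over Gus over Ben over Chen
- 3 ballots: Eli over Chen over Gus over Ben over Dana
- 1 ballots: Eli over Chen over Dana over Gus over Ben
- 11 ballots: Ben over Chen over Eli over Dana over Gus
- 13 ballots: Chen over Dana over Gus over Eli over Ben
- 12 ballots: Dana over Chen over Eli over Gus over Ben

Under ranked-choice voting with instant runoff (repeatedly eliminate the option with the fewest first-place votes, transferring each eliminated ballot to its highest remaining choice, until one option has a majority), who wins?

Chen

Round 1: Chen 13, Dana 12, Ben 11, Eli 8, Gus 0. Gus has the fewest and is eliminated.
Round 2: Chen 13, Dana 12, Ben 11, Eli 8. Eli has the fewest and is eliminated.
Round 3: Chen 17, Dana 16, Ben 11. Ben has the fewest and is eliminated.
Round 4: Chen 28, Dana 16. Chen has a majority.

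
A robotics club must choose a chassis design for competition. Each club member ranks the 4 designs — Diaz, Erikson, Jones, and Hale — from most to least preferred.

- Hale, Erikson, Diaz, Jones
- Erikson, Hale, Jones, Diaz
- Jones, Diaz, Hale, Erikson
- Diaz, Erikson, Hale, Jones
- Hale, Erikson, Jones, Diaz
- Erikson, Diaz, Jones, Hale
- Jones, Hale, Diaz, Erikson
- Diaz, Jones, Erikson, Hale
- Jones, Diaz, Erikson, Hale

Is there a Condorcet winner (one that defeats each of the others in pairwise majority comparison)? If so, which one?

Head-to-head results (9 voters total):
Diaz vs Erikson: Diaz wins 5–4.
Diaz vs Jones: Jones wins 5–4.
Diaz vs Hale: Diaz wins 5–4.
Erikson vs Jones: Erikson wins 5–4.
Erikson vs Hale: Erikson wins 5–4.
Jones vs Hale: Jones wins 5–4.
No candidate beats all others: Diaz beats Erikson beats Jones beats Diaz, a majority cycle.

No Condorcet winner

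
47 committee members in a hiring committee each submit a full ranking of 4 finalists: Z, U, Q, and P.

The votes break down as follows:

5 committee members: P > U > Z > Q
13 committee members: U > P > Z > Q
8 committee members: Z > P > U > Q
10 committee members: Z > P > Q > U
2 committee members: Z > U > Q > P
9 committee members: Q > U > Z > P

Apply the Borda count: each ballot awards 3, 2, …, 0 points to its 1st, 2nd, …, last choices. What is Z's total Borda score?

Borda scores:
  Z: 5·1 + 13·1 + 8·3 + 10·3 + 2·3 + 9·1 = 87
  U: 5·2 + 13·3 + 8·1 + 10·0 + 2·2 + 9·2 = 79
  Q: 5·0 + 13·0 + 8·0 + 10·1 + 2·1 + 9·3 = 39
  P: 5·3 + 13·2 + 8·2 + 10·2 + 2·0 + 9·0 = 77

87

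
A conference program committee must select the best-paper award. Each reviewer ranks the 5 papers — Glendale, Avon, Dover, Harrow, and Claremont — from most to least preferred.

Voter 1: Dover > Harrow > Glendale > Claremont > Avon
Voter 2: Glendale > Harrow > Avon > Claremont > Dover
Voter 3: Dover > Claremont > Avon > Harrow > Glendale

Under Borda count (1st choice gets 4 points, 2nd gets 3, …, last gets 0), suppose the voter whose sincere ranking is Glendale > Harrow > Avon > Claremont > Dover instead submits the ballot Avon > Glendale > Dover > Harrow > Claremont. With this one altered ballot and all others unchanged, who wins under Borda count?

Borda totals with the altered ballot: Glendale 5, Avon 6, Dover 10, Harrow 5, Claremont 4.
The winner is unchanged: still Dover.

Dover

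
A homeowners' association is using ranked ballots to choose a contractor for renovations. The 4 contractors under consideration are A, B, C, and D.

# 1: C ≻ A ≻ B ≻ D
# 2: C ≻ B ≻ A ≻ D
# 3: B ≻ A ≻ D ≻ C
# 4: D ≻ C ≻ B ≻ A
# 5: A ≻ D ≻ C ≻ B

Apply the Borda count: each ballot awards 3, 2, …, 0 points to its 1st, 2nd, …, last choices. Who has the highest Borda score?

Borda scores:
  A: 2 + 1 + 2 + 0 + 3 = 8
  B: 1 + 2 + 3 + 1 + 0 = 7
  C: 3 + 3 + 0 + 2 + 1 = 9
  D: 0 + 0 + 1 + 3 + 2 = 6
C has the highest total.

C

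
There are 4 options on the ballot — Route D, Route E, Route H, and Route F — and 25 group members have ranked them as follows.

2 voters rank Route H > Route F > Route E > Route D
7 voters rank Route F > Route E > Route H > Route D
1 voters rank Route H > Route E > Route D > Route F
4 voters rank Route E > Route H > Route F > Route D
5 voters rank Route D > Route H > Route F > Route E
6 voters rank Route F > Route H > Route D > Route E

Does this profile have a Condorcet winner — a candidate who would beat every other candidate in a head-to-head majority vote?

Yes

Head-to-head results (25 voters total):
Route D vs Route E: Route E wins 14–11.
Route D vs Route H: Route H wins 20–5.
Route D vs Route F: Route F wins 19–6.
Route E vs Route H: Route H wins 14–11.
Route E vs Route F: Route F wins 20–5.
Route H vs Route F: Route F wins 13–12.
Route F beats each rival — Route D (19–6), Route E (20–5), Route H (13–12) — so Route F is the Condorcet winner.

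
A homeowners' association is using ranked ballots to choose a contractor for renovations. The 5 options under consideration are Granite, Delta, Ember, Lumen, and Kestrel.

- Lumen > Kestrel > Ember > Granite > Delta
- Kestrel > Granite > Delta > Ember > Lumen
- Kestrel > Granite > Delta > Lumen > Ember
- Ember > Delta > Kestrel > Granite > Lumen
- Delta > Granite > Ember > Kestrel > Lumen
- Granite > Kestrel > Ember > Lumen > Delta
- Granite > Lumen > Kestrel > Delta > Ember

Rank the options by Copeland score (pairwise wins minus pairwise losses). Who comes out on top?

Kestrel

Pairwise results:
  Granite vs Delta: Granite wins 5–2.
  Granite vs Ember: Granite wins 5–2.
  Granite vs Lumen: Granite wins 6–1.
  Granite vs Kestrel: Kestrel wins 4–3.
  Delta vs Ember: Delta wins 4–3.
  Delta vs Lumen: Delta wins 4–3.
  Delta vs Kestrel: Kestrel wins 5–2.
  Ember vs Lumen: Ember wins 4–3.
  Ember vs Kestrel: Kestrel wins 5–2.
  Lumen vs Kestrel: Kestrel wins 5–2.
Copeland scores (wins − losses):
  Granite: 3 − 1 = 2
  Delta: 2 − 2 = 0
  Ember: 1 − 3 = -2
  Lumen: 0 − 4 = -4
  Kestrel: 4 − 0 = 4
Kestrel has the best Copeland score.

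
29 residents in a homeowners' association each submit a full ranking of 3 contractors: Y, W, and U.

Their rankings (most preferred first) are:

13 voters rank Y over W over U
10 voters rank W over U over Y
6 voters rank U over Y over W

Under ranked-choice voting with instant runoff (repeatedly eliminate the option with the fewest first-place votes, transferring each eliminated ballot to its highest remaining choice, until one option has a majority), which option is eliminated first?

U

Round 1: Y 13, W 10, U 6. U has the fewest and is eliminated.
Round 2: Y 19, W 10. Y has a majority.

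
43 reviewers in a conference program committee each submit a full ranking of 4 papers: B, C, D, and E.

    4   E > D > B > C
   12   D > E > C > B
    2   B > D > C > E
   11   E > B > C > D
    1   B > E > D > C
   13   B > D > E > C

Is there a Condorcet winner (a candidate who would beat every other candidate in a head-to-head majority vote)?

No

Head-to-head results (43 voters total):
B vs C: B wins 31–12.
B vs D: B wins 27–16.
B vs E: E wins 27–16.
C vs D: D wins 32–11.
C vs E: E wins 41–2.
D vs E: D wins 27–16.
No candidate beats all others: B beats D beats E beats B, a majority cycle.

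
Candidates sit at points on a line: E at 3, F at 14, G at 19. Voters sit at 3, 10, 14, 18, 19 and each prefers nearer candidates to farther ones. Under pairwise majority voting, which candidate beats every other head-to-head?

F

With single-peaked preferences on a line, the Condorcet winner is the candidate closest to the median voter.
The median voter (position 14) is closest to F at 14.
Check: F vs E — voters closer to F: 4 of 5.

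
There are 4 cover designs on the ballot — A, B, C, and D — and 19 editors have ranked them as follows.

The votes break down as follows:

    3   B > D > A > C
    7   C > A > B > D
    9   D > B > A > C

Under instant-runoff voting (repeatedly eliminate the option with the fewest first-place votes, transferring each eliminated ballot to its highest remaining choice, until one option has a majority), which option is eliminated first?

A

Round 1: D 9, C 7, B 3, A 0. A has the fewest and is eliminated.
Round 2: D 9, C 7, B 3. B has the fewest and is eliminated.
Round 3: D 12, C 7. D has a majority.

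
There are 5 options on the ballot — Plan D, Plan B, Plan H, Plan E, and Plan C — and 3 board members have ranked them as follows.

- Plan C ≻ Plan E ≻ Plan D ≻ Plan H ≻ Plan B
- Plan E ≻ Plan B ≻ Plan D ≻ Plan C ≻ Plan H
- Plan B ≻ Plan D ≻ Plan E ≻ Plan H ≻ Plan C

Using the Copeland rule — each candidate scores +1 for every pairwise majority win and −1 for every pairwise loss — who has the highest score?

Plan E

Pairwise results:
  Plan D vs Plan B: Plan B wins 2–1.
  Plan D vs Plan H: Plan D wins 3–0.
  Plan D vs Plan E: Plan E wins 2–1.
  Plan D vs Plan C: Plan D wins 2–1.
  Plan B vs Plan H: Plan B wins 2–1.
  Plan B vs Plan E: Plan E wins 2–1.
  Plan B vs Plan C: Plan B wins 2–1.
  Plan H vs Plan E: Plan E wins 3–0.
  Plan H vs Plan C: Plan C wins 2–1.
  Plan E vs Plan C: Plan E wins 2–1.
Copeland scores (wins − losses):
  Plan D: 2 − 2 = 0
  Plan B: 3 − 1 = 2
  Plan H: 0 − 4 = -4
  Plan E: 4 − 0 = 4
  Plan C: 1 − 3 = -2
Plan E has the best Copeland score.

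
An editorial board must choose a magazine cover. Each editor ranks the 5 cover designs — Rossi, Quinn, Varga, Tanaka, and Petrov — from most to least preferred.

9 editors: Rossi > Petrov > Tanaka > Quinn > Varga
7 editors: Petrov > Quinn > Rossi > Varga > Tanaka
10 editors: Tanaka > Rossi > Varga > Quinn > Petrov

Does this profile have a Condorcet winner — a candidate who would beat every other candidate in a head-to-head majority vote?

Yes

Head-to-head results (26 voters total):
Rossi vs Quinn: Rossi wins 19–7.
Rossi vs Varga: Rossi wins 26–0.
Rossi vs Tanaka: Rossi wins 16–10.
Rossi vs Petrov: Rossi wins 19–7.
Quinn vs Varga: Quinn wins 16–10.
Quinn vs Tanaka: Tanaka wins 19–7.
Quinn vs Petrov: Petrov wins 16–10.
Varga vs Tanaka: Tanaka wins 19–7.
Varga vs Petrov: Petrov wins 16–10.
Tanaka vs Petrov: Petrov wins 16–10.
Rossi beats each rival — Quinn (19–7), Varga (26–0), Tanaka (16–10), Petrov (19–7) — so Rossi is the Condorcet winner.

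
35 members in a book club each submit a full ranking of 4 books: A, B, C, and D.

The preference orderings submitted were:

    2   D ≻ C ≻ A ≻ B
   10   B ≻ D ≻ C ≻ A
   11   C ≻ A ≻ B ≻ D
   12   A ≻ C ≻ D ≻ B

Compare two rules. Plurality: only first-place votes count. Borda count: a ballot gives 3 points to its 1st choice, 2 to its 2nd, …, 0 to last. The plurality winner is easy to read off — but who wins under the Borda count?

Plurality first-place counts: A 12, B 10, C 11, D 2 → A.
Borda totals: A 60, B 41, C 71, D 38 → C.

C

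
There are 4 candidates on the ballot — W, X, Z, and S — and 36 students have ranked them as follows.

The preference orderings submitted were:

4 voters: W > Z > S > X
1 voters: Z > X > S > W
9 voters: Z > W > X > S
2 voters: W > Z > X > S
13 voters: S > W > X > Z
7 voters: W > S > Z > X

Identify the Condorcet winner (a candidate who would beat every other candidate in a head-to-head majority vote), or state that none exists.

W

Head-to-head results (36 voters total):
W vs X: W wins 35–1.
W vs Z: W wins 26–10.
W vs S: W wins 22–14.
X vs Z: Z wins 23–13.
X vs S: S wins 24–12.
Z vs S: S wins 20–16.
W beats each rival — X (35–1), Z (26–10), S (22–14) — so W is the Condorcet winner.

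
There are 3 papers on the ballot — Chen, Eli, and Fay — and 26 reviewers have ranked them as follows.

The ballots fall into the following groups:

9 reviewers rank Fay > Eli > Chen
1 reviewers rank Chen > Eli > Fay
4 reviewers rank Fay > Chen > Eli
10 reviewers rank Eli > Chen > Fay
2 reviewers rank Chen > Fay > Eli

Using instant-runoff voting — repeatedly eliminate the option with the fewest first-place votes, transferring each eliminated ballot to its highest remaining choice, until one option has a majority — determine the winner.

Fay

Round 1: Fay 13, Eli 10, Chen 3. Chen has the fewest and is eliminated.
Round 2: Fay 15, Eli 11. Fay has a majority.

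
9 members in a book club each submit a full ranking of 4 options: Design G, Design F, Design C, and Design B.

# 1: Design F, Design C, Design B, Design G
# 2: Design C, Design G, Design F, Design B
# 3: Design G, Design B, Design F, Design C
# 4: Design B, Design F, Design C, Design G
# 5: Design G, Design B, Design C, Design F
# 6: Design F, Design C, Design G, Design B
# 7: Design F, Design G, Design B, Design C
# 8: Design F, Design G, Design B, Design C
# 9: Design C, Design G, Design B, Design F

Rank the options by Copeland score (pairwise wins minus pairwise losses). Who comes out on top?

Design F

Pairwise results:
  Design G vs Design F: Design F wins 5–4.
  Design G vs Design C: Design C wins 5–4.
  Design G vs Design B: Design G wins 7–2.
  Design F vs Design C: Design F wins 6–3.
  Design F vs Design B: Design F wins 5–4.
  Design C vs Design B: Design B wins 5–4.
Copeland scores (wins − losses):
  Design G: 1 − 2 = -1
  Design F: 3 − 0 = 3
  Design C: 1 − 2 = -1
  Design B: 1 − 2 = -1
Design F has the best Copeland score.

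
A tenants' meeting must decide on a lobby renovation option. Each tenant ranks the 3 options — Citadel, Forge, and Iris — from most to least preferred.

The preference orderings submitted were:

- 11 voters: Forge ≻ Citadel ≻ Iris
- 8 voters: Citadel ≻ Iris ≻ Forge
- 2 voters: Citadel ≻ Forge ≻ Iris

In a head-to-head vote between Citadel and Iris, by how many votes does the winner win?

21

Ballots ranking Citadel above Iris: 11+8+2 = 21.
Ballots ranking Iris above Citadel: 0.
Citadel wins 21–0, a margin of 21.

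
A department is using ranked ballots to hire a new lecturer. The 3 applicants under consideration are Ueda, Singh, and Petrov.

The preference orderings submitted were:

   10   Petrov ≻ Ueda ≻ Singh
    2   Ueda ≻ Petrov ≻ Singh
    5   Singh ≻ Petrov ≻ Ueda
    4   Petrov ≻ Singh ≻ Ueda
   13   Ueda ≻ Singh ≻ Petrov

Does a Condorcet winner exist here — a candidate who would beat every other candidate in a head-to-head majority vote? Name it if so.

None — there is no Condorcet winner

Head-to-head results (34 voters total):
Ueda vs Singh: Ueda wins 25–9.
Ueda vs Petrov: Petrov wins 19–15.
Singh vs Petrov: Singh wins 18–16.
No candidate beats all others: Ueda beats Singh beats Petrov beats Ueda, a majority cycle.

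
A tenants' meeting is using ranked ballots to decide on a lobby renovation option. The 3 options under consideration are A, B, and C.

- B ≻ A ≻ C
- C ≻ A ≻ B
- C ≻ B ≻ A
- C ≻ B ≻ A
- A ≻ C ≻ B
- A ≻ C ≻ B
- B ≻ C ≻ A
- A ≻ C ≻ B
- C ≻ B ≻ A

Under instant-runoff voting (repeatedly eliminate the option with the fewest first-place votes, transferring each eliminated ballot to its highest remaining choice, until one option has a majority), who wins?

C

Round 1: C 4, A 3, B 2. B has the fewest and is eliminated.
Round 2: C 5, A 4. C has a majority.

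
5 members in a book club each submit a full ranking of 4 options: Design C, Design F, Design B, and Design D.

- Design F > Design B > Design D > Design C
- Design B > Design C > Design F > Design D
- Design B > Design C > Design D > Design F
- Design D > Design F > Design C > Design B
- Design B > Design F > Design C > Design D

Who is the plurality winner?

Design B

First-place vote totals:
  Design C: 0
  Design F: 1
  Design B: 3
  Design D: 1
Design B has the most first-place votes.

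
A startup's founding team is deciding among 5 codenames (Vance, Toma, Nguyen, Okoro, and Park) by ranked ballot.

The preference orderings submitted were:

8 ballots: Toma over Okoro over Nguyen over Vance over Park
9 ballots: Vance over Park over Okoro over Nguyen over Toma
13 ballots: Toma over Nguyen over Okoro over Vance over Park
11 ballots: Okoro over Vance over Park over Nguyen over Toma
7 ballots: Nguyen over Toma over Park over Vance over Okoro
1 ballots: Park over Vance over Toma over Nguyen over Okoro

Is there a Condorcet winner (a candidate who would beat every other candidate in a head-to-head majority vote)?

Head-to-head results (49 voters total):
Vance vs Toma: Toma wins 28–21.
Vance vs Nguyen: Nguyen wins 28–21.
Vance vs Okoro: Okoro wins 32–17.
Vance vs Park: Vance wins 41–8.
Toma vs Nguyen: Nguyen wins 27–22.
Toma vs Okoro: Toma wins 29–20.
Toma vs Park: Toma wins 28–21.
Nguyen vs Okoro: Okoro wins 28–21.
Nguyen vs Park: Nguyen wins 28–21.
Okoro vs Park: Okoro wins 32–17.
No candidate beats all others: Toma beats Okoro beats Nguyen beats Toma, a majority cycle.

No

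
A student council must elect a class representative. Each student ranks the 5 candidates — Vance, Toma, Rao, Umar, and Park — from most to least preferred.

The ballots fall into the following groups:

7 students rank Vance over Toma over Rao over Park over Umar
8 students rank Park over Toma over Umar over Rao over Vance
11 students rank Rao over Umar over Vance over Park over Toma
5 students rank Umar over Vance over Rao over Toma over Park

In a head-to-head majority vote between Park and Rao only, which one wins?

Ballots ranking Park above Rao: 8.
Ballots ranking Rao above Park: 7+11+5 = 23.
Rao wins the head-to-head, 23–8.

Rao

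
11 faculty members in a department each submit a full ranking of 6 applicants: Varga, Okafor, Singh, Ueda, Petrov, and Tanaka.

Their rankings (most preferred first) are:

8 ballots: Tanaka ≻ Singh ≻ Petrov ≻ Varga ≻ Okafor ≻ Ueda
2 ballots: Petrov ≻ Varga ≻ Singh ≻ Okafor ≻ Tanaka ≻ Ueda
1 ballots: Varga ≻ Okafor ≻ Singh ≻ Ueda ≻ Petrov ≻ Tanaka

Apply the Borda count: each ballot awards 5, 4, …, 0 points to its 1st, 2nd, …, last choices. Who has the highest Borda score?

Borda scores:
  Varga: 8·2 + 2·4 + 5 = 29
  Okafor: 8·1 + 2·2 + 4 = 16
  Singh: 8·4 + 2·3 + 3 = 41
  Ueda: 8·0 + 2·0 + 2 = 2
  Petrov: 8·3 + 2·5 + 1 = 35
  Tanaka: 8·5 + 2·1 + 0 = 42
Tanaka has the highest total.

Tanaka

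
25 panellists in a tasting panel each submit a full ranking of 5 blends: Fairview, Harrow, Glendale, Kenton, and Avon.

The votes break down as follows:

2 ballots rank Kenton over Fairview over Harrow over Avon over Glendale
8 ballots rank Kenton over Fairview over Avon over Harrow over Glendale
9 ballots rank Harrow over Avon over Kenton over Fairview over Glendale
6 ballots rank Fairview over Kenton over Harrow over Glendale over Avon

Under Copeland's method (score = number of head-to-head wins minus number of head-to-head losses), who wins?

Kenton

Pairwise results:
  Fairview vs Harrow: Fairview wins 16–9.
  Fairview vs Glendale: Fairview wins 25–0.
  Fairview vs Kenton: Kenton wins 19–6.
  Fairview vs Avon: Fairview wins 16–9.
  Harrow vs Glendale: Harrow wins 25–0.
  Harrow vs Kenton: Kenton wins 16–9.
  Harrow vs Avon: Harrow wins 17–8.
  Glendale vs Kenton: Kenton wins 25–0.
  Glendale vs Avon: Avon wins 19–6.
  Kenton vs Avon: Kenton wins 16–9.
Copeland scores (wins − losses):
  Fairview: 3 − 1 = 2
  Harrow: 2 − 2 = 0
  Glendale: 0 − 4 = -4
  Kenton: 4 − 0 = 4
  Avon: 1 − 3 = -2
Kenton has the best Copeland score.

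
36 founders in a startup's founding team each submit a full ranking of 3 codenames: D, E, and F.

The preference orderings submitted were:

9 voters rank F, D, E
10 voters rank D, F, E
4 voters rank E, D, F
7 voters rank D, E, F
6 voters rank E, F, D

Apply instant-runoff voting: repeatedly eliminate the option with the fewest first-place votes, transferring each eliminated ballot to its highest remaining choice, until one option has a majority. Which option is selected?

D

Round 1: D 17, E 10, F 9. F has the fewest and is eliminated.
Round 2: D 26, E 10. D has a majority.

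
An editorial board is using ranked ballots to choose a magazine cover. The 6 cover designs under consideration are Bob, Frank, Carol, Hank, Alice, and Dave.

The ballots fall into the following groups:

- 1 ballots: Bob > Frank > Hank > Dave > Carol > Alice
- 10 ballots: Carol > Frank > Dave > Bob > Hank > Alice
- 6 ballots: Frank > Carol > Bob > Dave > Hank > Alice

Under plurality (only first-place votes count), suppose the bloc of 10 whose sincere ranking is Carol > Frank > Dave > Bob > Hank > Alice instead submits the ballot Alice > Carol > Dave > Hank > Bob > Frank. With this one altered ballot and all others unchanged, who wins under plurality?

First-place totals with the altered ballot: Bob 1, Frank 6, Carol 0, Hank 0, Alice 10, Dave 0.
The switch changes the winner from Carol to Alice.

Alice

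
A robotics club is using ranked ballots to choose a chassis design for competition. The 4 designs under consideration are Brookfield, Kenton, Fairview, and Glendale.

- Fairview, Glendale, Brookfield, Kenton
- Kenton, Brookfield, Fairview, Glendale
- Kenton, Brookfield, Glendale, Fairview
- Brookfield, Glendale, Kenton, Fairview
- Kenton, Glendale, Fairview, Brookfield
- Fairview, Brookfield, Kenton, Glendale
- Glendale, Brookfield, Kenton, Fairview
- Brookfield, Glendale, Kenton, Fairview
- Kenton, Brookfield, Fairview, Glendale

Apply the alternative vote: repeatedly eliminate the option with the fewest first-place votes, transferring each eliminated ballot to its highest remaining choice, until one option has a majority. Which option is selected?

Brookfield

Round 1: Kenton 4, Brookfield 2, Fairview 2, Glendale 1. Glendale has the fewest and is eliminated.
Round 2: Kenton 4, Brookfield 3, Fairview 2. Fairview has the fewest and is eliminated.
Round 3: Brookfield 5, Kenton 4. Brookfield has a majority.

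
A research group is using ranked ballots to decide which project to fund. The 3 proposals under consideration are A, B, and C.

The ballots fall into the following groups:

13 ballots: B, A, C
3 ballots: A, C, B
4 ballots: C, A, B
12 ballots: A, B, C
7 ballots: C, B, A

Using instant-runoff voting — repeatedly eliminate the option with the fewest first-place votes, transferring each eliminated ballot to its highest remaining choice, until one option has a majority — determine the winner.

B

Round 1: A 15, B 13, C 11. C has the fewest and is eliminated.
Round 2: B 20, A 19. B has a majority.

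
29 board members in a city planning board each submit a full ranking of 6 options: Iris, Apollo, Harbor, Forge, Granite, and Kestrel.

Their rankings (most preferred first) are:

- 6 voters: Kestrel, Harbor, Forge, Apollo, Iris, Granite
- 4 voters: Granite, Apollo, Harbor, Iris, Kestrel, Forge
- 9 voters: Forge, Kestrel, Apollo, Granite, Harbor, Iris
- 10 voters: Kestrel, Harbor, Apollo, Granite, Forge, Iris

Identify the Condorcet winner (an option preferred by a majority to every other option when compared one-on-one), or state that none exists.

Head-to-head results (29 voters total):
Iris vs Apollo: Apollo wins 29–0.
Iris vs Harbor: Harbor wins 29–0.
Iris vs Forge: Forge wins 25–4.
Iris vs Granite: Granite wins 23–6.
Iris vs Kestrel: Kestrel wins 25–4.
Apollo vs Harbor: Harbor wins 16–13.
Apollo vs Forge: Forge wins 15–14.
Apollo vs Granite: Apollo wins 25–4.
Apollo vs Kestrel: Kestrel wins 25–4.
Harbor vs Forge: Harbor wins 20–9.
Harbor vs Granite: Harbor wins 16–13.
Harbor vs Kestrel: Kestrel wins 25–4.
Forge vs Granite: Forge wins 15–14.
Forge vs Kestrel: Kestrel wins 20–9.
Granite vs Kestrel: Kestrel wins 25–4.
Kestrel beats each rival — Iris (25–4), Apollo (25–4), Harbor (25–4), Forge (20–9), Granite (25–4) — so Kestrel is the Condorcet winner.

Kestrel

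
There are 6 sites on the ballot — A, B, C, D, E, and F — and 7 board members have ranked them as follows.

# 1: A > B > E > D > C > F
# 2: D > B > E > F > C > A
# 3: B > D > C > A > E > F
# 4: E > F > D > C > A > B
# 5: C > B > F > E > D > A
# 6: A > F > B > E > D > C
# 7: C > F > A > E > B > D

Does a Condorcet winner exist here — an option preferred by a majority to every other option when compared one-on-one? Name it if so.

No Condorcet winner

Head-to-head results (7 voters total):
A vs B: A wins 4–3.
A vs C: C wins 5–2.
A vs D: D wins 4–3.
A vs E: A wins 4–3.
A vs F: F wins 4–3.
B vs C: B wins 4–3.
B vs D: B wins 5–2.
B vs E: B wins 5–2.
B vs F: B wins 4–3.
C vs D: D wins 5–2.
C vs E: E wins 4–3.
C vs F: C wins 4–3.
D vs E: E wins 5–2.
D vs F: F wins 4–3.
E vs F: E wins 4–3.
No candidate beats all others: A beats B beats C beats A, a majority cycle.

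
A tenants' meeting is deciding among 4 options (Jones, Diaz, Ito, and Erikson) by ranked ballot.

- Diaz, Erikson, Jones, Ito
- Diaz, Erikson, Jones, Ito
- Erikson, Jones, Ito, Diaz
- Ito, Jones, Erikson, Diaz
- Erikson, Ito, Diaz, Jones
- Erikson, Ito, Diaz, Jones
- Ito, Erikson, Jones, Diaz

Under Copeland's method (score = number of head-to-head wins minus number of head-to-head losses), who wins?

Erikson

Pairwise results:
  Jones vs Diaz: Diaz wins 4–3.
  Jones vs Ito: Ito wins 4–3.
  Jones vs Erikson: Erikson wins 6–1.
  Diaz vs Ito: Ito wins 5–2.
  Diaz vs Erikson: Erikson wins 5–2.
  Ito vs Erikson: Erikson wins 5–2.
Copeland scores (wins − losses):
  Jones: 0 − 3 = -3
  Diaz: 1 − 2 = -1
  Ito: 2 − 1 = 1
  Erikson: 3 − 0 = 3
Erikson has the best Copeland score.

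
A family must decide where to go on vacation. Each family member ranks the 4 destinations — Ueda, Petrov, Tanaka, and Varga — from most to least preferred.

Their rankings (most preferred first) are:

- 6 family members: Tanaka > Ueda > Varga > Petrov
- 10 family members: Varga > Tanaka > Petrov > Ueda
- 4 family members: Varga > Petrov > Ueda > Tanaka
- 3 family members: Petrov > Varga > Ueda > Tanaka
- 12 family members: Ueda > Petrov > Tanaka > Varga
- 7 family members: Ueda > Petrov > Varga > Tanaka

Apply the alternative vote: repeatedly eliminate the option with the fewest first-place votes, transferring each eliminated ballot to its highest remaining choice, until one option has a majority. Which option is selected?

Ueda

Round 1: Ueda 19, Varga 14, Tanaka 6, Petrov 3. Petrov has the fewest and is eliminated.
Round 2: Ueda 19, Varga 17, Tanaka 6. Tanaka has the fewest and is eliminated.
Round 3: Ueda 25, Varga 17. Ueda has a majority.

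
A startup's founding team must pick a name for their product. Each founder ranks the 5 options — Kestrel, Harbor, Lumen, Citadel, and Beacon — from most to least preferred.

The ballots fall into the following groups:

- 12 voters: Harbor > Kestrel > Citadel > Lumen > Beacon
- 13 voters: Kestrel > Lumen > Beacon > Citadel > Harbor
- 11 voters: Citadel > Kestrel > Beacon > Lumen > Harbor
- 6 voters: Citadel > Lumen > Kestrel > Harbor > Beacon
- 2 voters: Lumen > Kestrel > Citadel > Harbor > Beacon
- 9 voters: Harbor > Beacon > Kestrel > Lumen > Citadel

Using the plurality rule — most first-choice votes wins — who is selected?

Harbor

First-place vote totals:
  Kestrel: 13
  Harbor: 21
  Lumen: 2
  Citadel: 17
  Beacon: 0
Harbor has the most first-place votes.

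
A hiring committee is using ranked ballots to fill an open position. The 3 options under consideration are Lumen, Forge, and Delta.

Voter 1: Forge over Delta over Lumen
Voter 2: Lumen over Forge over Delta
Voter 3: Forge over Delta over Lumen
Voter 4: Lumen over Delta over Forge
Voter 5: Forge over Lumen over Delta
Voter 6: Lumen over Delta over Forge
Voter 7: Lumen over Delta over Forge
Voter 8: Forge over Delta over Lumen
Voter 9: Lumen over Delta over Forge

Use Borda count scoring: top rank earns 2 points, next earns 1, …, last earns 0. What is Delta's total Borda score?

7

Borda scores:
  Lumen: 0 + 2 + 0 + 2 + 1 + 2 + 2 + 0 + 2 = 11
  Forge: 2 + 1 + 2 + 0 + 2 + 0 + 0 + 2 + 0 = 9
  Delta: 1 + 0 + 1 + 1 + 0 + 1 + 1 + 1 + 1 = 7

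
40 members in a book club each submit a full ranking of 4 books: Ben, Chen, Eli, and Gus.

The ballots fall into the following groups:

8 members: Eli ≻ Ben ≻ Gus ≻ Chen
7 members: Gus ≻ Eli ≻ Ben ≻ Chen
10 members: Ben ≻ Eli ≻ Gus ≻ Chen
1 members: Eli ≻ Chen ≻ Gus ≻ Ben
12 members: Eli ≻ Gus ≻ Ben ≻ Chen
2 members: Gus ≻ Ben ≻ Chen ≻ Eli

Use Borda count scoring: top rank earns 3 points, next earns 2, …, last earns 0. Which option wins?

Borda scores:
  Ben: 8·2 + 7·1 + 10·3 + 0 + 12·1 + 2·2 = 69
  Chen: 8·0 + 7·0 + 10·0 + 2 + 12·0 + 2·1 = 4
  Eli: 8·3 + 7·2 + 10·2 + 3 + 12·3 + 2·0 = 97
  Gus: 8·1 + 7·3 + 10·1 + 1 + 12·2 + 2·3 = 70
Eli has the highest total.

Eli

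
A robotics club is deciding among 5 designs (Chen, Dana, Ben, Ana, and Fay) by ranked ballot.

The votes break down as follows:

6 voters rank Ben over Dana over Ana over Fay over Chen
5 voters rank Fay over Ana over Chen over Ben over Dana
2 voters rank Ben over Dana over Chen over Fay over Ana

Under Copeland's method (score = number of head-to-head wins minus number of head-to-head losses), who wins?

Pairwise results:
  Chen vs Dana: Dana wins 8–5.
  Chen vs Ben: Ben wins 8–5.
  Chen vs Ana: Ana wins 11–2.
  Chen vs Fay: Fay wins 11–2.
  Dana vs Ben: Ben wins 13–0.
  Dana vs Ana: Dana wins 8–5.
  Dana vs Fay: Dana wins 8–5.
  Ben vs Ana: Ben wins 8–5.
  Ben vs Fay: Ben wins 8–5.
  Ana vs Fay: Fay wins 7–6.
Copeland scores (wins − losses):
  Chen: 0 − 4 = -4
  Dana: 3 − 1 = 2
  Ben: 4 − 0 = 4
  Ana: 1 − 3 = -2
  Fay: 2 − 2 = 0
Ben has the best Copeland score.

Ben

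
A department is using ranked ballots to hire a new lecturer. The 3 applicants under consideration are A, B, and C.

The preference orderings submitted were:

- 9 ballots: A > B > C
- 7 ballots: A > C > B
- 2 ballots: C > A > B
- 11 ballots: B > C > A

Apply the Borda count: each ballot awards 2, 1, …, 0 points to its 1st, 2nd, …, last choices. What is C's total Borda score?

22

Borda scores:
  A: 9·2 + 7·2 + 2·1 + 11·0 = 34
  B: 9·1 + 7·0 + 2·0 + 11·2 = 31
  C: 9·0 + 7·1 + 2·2 + 11·1 = 22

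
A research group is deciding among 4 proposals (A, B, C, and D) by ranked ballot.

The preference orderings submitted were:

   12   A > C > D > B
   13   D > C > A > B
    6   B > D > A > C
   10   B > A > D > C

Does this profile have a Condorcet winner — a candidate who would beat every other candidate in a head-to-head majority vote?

Head-to-head results (41 voters total):
A vs B: A wins 25–16.
A vs C: A wins 28–13.
A vs D: A wins 22–19.
B vs C: C wins 25–16.
B vs D: D wins 25–16.
C vs D: D wins 29–12.
A beats each rival — B (25–16), C (28–13), D (22–19) — so A is the Condorcet winner.

Yes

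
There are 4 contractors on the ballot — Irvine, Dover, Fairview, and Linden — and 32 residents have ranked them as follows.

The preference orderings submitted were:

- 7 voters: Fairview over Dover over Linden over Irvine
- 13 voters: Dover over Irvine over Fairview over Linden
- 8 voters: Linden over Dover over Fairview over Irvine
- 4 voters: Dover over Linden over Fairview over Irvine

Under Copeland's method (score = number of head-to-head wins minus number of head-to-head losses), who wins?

Pairwise results:
  Irvine vs Dover: Dover wins 32–0.
  Irvine vs Fairview: Fairview wins 19–13.
  Irvine vs Linden: Linden wins 19–13.
  Dover vs Fairview: Dover wins 25–7.
  Dover vs Linden: Dover wins 24–8.
  Fairview vs Linden: Fairview wins 20–12.
Copeland scores (wins − losses):
  Irvine: 0 − 3 = -3
  Dover: 3 − 0 = 3
  Fairview: 2 − 1 = 1
  Linden: 1 − 2 = -1
Dover has the best Copeland score.

Dover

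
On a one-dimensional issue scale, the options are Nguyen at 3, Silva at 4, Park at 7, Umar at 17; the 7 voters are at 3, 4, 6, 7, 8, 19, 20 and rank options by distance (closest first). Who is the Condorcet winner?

Park

With single-peaked preferences on a line, the Condorcet winner is the candidate closest to the median voter.
The median voter (position 7) is closest to Park at 7.
Check: Park vs Silva — voters closer to Park: 5 of 7.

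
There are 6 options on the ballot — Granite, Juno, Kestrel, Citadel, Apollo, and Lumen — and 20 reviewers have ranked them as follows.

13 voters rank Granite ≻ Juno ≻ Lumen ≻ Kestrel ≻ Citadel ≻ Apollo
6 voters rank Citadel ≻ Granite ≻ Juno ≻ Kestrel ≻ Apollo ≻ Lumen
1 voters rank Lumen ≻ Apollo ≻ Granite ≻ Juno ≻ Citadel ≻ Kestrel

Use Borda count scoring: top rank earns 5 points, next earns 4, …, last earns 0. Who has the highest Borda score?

Borda scores:
  Granite: 13·5 + 6·4 + 3 = 92
  Juno: 13·4 + 6·3 + 2 = 72
  Kestrel: 13·2 + 6·2 + 0 = 38
  Citadel: 13·1 + 6·5 + 1 = 44
  Apollo: 13·0 + 6·1 + 4 = 10
  Lumen: 13·3 + 6·0 + 5 = 44
Granite has the highest total.

Granite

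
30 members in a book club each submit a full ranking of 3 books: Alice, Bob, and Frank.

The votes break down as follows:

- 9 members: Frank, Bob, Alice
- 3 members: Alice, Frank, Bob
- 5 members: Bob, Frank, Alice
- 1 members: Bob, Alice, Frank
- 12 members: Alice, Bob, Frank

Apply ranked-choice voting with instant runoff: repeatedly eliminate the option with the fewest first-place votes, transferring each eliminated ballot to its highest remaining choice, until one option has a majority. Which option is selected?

Alice

Round 1: Alice 15, Frank 9, Bob 6. Bob has the fewest and is eliminated.
Round 2: Alice 16, Frank 14. Alice has a majority.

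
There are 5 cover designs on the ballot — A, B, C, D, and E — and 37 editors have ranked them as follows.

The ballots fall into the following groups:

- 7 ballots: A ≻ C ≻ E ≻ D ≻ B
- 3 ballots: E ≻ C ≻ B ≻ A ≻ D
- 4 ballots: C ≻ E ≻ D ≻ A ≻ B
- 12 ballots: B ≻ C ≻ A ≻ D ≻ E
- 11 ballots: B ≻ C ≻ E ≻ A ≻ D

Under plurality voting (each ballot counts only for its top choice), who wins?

B

First-place vote totals:
  A: 7
  B: 23
  C: 4
  D: 0
  E: 3
B has the most first-place votes.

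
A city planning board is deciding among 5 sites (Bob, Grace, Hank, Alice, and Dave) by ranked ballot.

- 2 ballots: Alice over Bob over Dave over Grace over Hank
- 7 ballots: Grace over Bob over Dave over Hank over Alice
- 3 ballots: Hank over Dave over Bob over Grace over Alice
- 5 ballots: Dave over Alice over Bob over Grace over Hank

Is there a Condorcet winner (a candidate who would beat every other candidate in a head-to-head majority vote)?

Yes

Head-to-head results (17 voters total):
Bob vs Grace: Bob wins 10–7.
Bob vs Hank: Bob wins 14–3.
Bob vs Alice: Bob wins 10–7.
Bob vs Dave: Bob wins 9–8.
Grace vs Hank: Grace wins 14–3.
Grace vs Alice: Grace wins 10–7.
Grace vs Dave: Dave wins 10–7.
Hank vs Alice: Hank wins 10–7.
Hank vs Dave: Dave wins 14–3.
Alice vs Dave: Dave wins 15–2.
Bob beats each rival — Grace (10–7), Hank (14–3), Alice (10–7), Dave (9–8) — so Bob is the Condorcet winner.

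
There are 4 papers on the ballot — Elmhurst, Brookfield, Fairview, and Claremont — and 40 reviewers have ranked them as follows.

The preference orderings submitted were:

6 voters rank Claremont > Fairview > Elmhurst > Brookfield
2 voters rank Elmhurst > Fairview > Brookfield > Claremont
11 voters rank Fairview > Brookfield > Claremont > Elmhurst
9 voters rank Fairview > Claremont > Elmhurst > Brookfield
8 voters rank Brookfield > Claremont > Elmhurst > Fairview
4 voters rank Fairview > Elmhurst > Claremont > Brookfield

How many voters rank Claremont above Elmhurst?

Ballots ranking Claremont above Elmhurst: 6+11+9+8 = 34.
Ballots ranking Elmhurst above Claremont: 2+4 = 6.
So 34 of 40 voters prefer Claremont to Elmhurst.

34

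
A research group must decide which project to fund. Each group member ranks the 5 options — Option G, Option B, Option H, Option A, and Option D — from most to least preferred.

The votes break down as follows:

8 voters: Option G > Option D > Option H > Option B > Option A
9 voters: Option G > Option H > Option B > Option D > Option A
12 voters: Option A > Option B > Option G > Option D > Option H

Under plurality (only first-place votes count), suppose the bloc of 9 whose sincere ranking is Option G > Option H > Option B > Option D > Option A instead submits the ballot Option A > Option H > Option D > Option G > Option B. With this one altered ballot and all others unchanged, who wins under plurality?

Option A

First-place totals with the altered ballot: Option G 8, Option B 0, Option H 0, Option A 21, Option D 0.
The switch changes the winner from Option G to Option A.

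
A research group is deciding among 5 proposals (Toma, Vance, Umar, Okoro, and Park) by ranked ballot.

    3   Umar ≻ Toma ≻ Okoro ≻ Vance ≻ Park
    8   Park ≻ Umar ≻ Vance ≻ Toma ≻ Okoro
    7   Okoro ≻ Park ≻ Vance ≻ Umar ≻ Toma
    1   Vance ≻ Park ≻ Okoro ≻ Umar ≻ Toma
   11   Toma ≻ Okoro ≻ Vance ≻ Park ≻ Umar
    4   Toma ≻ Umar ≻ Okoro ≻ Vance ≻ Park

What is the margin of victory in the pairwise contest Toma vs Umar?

4

Ballots ranking Toma above Umar: 11+4 = 15.
Ballots ranking Umar above Toma: 3+8+7+1 = 19.
Umar wins 19–15, a margin of 4.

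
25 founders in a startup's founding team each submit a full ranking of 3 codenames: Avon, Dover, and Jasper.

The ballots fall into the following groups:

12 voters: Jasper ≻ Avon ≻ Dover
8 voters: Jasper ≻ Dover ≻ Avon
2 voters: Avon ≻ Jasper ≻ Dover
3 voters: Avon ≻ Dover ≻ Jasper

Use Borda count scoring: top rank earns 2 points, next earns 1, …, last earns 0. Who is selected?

Jasper

Borda scores:
  Avon: 12·1 + 8·0 + 2·2 + 3·2 = 22
  Dover: 12·0 + 8·1 + 2·0 + 3·1 = 11
  Jasper: 12·2 + 8·2 + 2·1 + 3·0 = 42
Jasper has the highest total.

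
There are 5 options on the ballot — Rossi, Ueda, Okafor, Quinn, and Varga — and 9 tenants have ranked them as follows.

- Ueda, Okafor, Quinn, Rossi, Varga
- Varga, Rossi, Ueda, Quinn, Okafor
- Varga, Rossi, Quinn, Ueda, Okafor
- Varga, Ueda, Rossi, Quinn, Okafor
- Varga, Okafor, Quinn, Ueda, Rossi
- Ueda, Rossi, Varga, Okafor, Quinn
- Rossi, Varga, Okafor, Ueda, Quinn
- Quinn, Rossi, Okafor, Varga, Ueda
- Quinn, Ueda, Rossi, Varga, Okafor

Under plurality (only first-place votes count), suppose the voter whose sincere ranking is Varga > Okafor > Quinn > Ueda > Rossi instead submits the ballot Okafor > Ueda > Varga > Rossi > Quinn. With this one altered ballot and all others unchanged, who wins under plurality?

First-place totals with the altered ballot: Rossi 1, Ueda 2, Okafor 1, Quinn 2, Varga 3.
The winner is unchanged: still Varga.

Varga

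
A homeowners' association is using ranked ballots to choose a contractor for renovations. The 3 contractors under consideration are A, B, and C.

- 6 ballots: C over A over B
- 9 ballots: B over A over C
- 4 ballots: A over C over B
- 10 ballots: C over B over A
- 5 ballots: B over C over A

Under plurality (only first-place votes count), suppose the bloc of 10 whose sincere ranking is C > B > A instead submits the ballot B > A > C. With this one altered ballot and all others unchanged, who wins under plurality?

B

First-place totals with the altered ballot: A 4, B 24, C 6.
The switch changes the winner from C to B.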